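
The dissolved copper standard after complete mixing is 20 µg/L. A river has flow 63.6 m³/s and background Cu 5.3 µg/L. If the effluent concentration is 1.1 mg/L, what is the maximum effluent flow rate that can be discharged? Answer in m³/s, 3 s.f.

5.3 µg/L = 0.0053 mg/L.
20 µg/L = 0.02 mg/L.
Mass balance at complete mixing: C_std·(Q_w + Q_r) = Q_w·C_e + Q_r·C_b.
Rearranging, Q_w = Q_r·(C_std − C_b)/(C_e − C_std) = 63.6·(0.02 − 0.0053) / (1.1 − 0.02) = 0.8657 m³/s.

0.866 m³/s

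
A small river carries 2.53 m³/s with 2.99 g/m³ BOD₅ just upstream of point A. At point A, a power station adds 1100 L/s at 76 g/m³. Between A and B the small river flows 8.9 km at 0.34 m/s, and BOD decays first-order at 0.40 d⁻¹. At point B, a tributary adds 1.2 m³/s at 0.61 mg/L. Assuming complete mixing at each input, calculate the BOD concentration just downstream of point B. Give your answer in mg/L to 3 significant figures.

16.9 mg/L

1100 L/s = 1.1 m³/s.
After input A: C = (2.53·2.99 + 1.1·76) / 3.63 = 25.11 mg/L.
Over the 8.9 km reach to input B (t = 2.618e+04 s = 0.303 d), decay gives C = 25.11·exp(−0.40·0.303) = 22.25 mg/L.
After input B: C = (3.63·22.25 + 1.2·0.61) / 4.83 = 16.87 mg/L.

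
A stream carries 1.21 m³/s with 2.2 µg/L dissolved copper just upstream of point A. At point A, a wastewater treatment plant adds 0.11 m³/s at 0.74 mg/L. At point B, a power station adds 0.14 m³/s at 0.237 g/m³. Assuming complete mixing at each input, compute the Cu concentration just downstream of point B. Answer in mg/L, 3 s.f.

0.0803 mg/L

2.2 µg/L = 0.0022 mg/L.
After input A: C = (1.21·0.0022 + 0.11·0.74) / 1.32 = 0.06368 mg/L.
After input B: C = (1.32·0.06368 + 0.14·0.237) / 1.46 = 0.0803 mg/L.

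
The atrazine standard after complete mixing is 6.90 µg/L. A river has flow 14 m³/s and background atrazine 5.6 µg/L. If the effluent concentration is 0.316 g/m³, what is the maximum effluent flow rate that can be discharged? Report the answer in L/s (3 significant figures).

5.6 µg/L = 0.0056 mg/L.
6.90 µg/L = 0.0069 mg/L.
Mass balance at complete mixing: C_std·(Q_w + Q_r) = Q_w·C_e + Q_r·C_b.
Rearranging, Q_w = Q_r·(C_std − C_b)/(C_e − C_std) = 14·(0.0069 − 0.0056) / (0.316 − 0.0069) = 0.05888 m³/s.
= 58.88 L/s.

58.9 L/s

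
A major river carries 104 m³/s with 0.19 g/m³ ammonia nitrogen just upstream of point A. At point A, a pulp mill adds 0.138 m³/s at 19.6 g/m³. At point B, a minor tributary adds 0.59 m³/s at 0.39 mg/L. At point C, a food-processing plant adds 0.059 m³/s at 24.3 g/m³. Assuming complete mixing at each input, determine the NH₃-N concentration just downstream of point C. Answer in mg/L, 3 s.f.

After input A: C = (104·0.19 + 0.138·19.6) / 104.1 = 0.2157 mg/L.
After input B: C = (104.1·0.2157 + 0.59·0.39) / 104.7 = 0.2167 mg/L.
After input C: C = (104.7·0.2167 + 0.059·24.3) / 104.8 = 0.2303 mg/L.

0.230 mg/L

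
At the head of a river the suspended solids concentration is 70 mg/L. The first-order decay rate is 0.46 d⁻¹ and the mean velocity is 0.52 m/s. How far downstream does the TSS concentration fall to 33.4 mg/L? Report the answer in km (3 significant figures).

72.3 km

From C = C₀·e^(−kt), t = ln(C₀/C)/k = ln(70/33.4)/0.46 = 0.7399/0.46 = 1.609 d.
Distance = v·t = 0.52 m/s × 1.39e+05 s = 7.227e+04 m = 72.27 km.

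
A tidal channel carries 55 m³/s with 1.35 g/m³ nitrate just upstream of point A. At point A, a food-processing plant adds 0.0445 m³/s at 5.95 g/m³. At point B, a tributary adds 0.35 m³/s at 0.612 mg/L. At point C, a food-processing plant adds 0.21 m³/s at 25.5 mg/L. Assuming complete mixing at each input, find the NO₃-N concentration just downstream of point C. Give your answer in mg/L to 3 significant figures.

1.44 mg/L

After input A: C = (55·1.35 + 0.0445·5.95) / 55.04 = 1.354 mg/L.
After input B: C = (55.04·1.354 + 0.35·0.612) / 55.39 = 1.349 mg/L.
After input C: C = (55.39·1.349 + 0.21·25.5) / 55.6 = 1.44 mg/L.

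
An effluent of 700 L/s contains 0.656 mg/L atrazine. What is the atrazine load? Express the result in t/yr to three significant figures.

14.5 t/yr

700 L/s = 0.7 m³/s.
Mass flux = Q·C = 0.7 m³/s × 0.656 g/m³ = 0.4592 g/s.
= 0.4592 g/s × 31.56 = 14.49 t/yr.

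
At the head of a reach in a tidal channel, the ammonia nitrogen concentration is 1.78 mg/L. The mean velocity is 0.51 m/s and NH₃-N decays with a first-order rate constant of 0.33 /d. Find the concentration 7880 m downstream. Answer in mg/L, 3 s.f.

Travel time t = 7880 m / 0.51 m/s = 7880/0.51 = 1.545e+04 s = 0.1788 d.
First-order decay: C = 1.78·exp(−0.33·0.1788) = 1.78·0.9427 = 1.678 mg/L.

1.68 mg/L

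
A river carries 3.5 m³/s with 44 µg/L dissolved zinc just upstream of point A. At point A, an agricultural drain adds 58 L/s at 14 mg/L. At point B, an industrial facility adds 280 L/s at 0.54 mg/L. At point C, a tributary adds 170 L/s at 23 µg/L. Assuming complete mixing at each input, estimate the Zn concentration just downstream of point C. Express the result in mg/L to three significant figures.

44 µg/L = 0.044 mg/L.
58 L/s = 0.058 m³/s.
After input A: C = (3.5·0.044 + 0.058·14) / 3.558 = 0.2715 mg/L.
280 L/s = 0.28 m³/s.
After input B: C = (3.558·0.2715 + 0.28·0.54) / 3.838 = 0.2911 mg/L.
170 L/s = 0.17 m³/s.
23 µg/L = 0.023 mg/L.
After input C: C = (3.838·0.2911 + 0.17·0.023) / 4.008 = 0.2797 mg/L.

0.280 mg/L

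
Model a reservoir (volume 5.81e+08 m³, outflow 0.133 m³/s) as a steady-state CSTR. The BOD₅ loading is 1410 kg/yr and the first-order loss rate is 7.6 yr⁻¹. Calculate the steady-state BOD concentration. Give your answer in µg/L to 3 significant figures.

0.319 µg/L

Outflow Q = 0.133 m³/s × 3.156e+07 s/yr = 4.197e+06 m³/yr.
Steady-state CSTR mass balance: W = Q·C + k·V·C, so C = W/(Q + kV).
Q + kV = 4.197e+06 + 7.6·5.81e+08 = 4.42e+09 m³/yr.
C = 1410/4.42e+09 = 3.19e-07 kg/m³ = 0.000319 mg/L = 0.319 µg/L.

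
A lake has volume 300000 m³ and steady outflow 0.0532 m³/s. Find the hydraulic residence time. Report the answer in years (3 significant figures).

0.179 yr

Q = 0.0532 m³/s × 3.156e+07 s/yr = 1.679e+06 m³/yr.
Hydraulic residence time τ = V/Q = 300000/1.679e+06 = 0.1787 yr.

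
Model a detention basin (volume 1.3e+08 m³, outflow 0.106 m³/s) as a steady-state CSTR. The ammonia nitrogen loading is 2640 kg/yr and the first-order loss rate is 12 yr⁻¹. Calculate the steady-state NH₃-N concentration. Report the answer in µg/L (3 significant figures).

Outflow Q = 0.106 m³/s × 3.156e+07 s/yr = 3.345e+06 m³/yr.
Steady-state CSTR mass balance: W = Q·C + k·V·C, so C = W/(Q + kV).
Q + kV = 3.345e+06 + 12·1.3e+08 = 1.563e+09 m³/yr.
C = 2640/1.563e+09 = 1.689e-06 kg/m³ = 0.001689 mg/L = 1.689 µg/L.

1.69 µg/L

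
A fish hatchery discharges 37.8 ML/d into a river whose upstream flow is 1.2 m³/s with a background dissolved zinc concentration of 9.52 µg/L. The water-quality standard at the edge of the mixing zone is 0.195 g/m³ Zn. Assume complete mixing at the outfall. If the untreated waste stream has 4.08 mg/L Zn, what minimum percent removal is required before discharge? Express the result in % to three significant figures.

37.8 ML/d = 0.4375 m³/s.
9.52 µg/L = 0.00952 mg/L.
Mass balance: 0.195·1.637 = 0.4375·Cₑ + 1.2·0.00952.
Cₑ = (0.3193 − 0.01142) / 0.4375 = 0.7037 mg/L.
Required removal = 1 − 0.7037/4.08 = 82.75 %.

82.8 %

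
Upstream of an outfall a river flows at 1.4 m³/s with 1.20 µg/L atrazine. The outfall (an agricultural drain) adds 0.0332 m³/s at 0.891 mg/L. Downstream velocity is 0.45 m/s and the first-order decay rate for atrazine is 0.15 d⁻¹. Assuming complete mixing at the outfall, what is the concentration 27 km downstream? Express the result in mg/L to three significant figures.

0.0197 mg/L

1.20 µg/L = 0.0012 mg/L.
After complete mixing, C₀ = (0.0332·0.891 + 1.4·0.0012) / 1.433 = 0.02181 mg/L.
Travel time t = 2.7e+04 m / 0.45 m/s = 6e+04 s = 0.6944 d.
C = 0.02181·exp(−0.15·0.6944) = 0.02181·0.9011 = 0.01965 mg/L.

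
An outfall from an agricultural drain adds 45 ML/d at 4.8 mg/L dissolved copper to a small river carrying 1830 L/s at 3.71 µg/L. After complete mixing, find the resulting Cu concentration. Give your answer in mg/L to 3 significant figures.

45 ML/d = 0.5208 m³/s.
1830 L/s = 1.83 m³/s.
3.71 µg/L = 0.00371 mg/L.
Conservation of mass across the mixing zone: C = (0.5208·4.8 + 1.83·0.00371) / (0.5208 + 1.83) = 2.507/2.351 = 1.066 mg/L.

1.07 mg/L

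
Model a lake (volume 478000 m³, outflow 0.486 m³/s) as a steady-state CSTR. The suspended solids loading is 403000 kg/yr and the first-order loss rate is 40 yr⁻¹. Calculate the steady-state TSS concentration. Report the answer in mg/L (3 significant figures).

Outflow Q = 0.486 m³/s × 3.156e+07 s/yr = 1.534e+07 m³/yr.
Steady-state CSTR mass balance: W = Q·C + k·V·C, so C = W/(Q + kV).
Q + kV = 1.534e+07 + 40·478000 = 3.446e+07 m³/yr.
C = 403000/3.446e+07 = 0.0117 kg/m³ = 11.7 mg/L.

11.7 mg/L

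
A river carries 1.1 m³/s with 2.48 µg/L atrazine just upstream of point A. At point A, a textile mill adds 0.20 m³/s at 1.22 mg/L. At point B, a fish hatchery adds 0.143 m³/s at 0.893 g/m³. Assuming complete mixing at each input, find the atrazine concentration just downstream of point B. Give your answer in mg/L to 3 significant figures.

0.259 mg/L

2.48 µg/L = 0.00248 mg/L.
After input A: C = (1.1·0.00248 + 0.2·1.22) / 1.3 = 0.1898 mg/L.
After input B: C = (1.3·0.1898 + 0.143·0.893) / 1.443 = 0.2595 mg/L.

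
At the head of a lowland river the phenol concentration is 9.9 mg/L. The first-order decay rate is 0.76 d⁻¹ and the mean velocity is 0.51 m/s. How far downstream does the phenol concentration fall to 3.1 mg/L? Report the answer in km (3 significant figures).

From C = C₀·e^(−kt), t = ln(C₀/C)/k = ln(9.9/3.1)/0.76 = 1.161/0.76 = 1.528 d.
Distance = v·t = 0.51 m/s × 1.32e+05 s = 6.732e+04 m = 67.32 km.

67.3 km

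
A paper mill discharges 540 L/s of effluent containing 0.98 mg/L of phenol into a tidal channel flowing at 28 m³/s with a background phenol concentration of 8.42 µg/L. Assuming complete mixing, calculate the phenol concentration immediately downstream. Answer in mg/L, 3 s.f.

0.0268 mg/L

540 L/s = 0.54 m³/s.
8.42 µg/L = 0.00842 mg/L.
By mass balance at complete mixing, C = (0.54·0.98 + 28·0.00842) / (0.54 + 28) = 0.765/28.54 = 0.0268 mg/L.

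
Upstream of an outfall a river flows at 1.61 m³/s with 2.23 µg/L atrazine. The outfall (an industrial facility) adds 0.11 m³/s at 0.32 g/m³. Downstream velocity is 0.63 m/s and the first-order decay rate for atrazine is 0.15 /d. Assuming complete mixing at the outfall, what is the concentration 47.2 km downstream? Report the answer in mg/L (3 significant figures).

2.23 µg/L = 0.00223 mg/L.
After complete mixing, C₀ = (0.11·0.32 + 1.61·0.00223) / 1.72 = 0.02255 mg/L.
Travel time t = 4.72e+04 m / 0.63 m/s = 7.492e+04 s = 0.8671 d.
C = 0.02255·exp(−0.15·0.8671) = 0.02255·0.878 = 0.0198 mg/L.

0.0198 mg/L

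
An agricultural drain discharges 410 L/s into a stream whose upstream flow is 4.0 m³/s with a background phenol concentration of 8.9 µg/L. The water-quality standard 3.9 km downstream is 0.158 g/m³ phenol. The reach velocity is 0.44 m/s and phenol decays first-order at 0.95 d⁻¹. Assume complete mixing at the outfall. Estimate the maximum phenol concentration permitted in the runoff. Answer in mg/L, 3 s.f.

1.79 mg/L

410 L/s = 0.41 m³/s.
8.9 µg/L = 0.0089 mg/L.
Travel time to the compliance point: t = 3900/0.44 = 8864 s = 0.1026 d; decay factor exp(−0.95·0.1026) = 0.9071.
So the concentration just after mixing may be at most 0.158/0.9071 = 0.1742 mg/L.
Mass balance: 0.1742·4.41 = 0.41·Cₑ + 4·0.0089.
Cₑ = (0.7681 − 0.0356) / 0.41 = 1.787 mg/L.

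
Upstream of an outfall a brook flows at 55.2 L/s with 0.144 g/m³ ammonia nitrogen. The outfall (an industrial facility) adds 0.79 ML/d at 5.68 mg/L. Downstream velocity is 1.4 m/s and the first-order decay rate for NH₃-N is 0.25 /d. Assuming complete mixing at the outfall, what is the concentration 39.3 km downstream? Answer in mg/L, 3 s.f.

0.858 mg/L

0.79 ML/d = 0.009144 m³/s.
55.2 L/s = 0.0552 m³/s.
After complete mixing, C₀ = (0.009144·5.68 + 0.0552·0.144) / 0.06434 = 0.9307 mg/L.
Travel time t = 3.93e+04 m / 1.4 m/s = 2.807e+04 s = 0.3249 d.
C = 0.9307·exp(−0.25·0.3249) = 0.9307·0.922 = 0.8581 mg/L.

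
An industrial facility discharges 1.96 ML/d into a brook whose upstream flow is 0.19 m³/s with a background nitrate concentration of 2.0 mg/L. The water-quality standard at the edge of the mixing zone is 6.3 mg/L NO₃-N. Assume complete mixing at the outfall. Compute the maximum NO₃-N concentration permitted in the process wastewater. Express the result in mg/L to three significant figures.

1.96 ML/d = 0.02269 m³/s.
Mass balance: 6.3·0.2127 = 0.02269·Cₑ + 0.19·2.
Cₑ = (1.34 − 0.38) / 0.02269 = 42.31 mg/L.

42.3 mg/L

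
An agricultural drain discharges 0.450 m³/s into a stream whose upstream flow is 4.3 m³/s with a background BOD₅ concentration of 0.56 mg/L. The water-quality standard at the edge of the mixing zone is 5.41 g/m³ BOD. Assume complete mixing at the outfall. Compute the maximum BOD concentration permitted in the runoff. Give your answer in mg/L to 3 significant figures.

Mass balance: 5.41·4.75 = 0.45·Cₑ + 4.3·0.56.
Cₑ = (25.7 − 2.408) / 0.45 = 51.75 mg/L.

51.8 mg/L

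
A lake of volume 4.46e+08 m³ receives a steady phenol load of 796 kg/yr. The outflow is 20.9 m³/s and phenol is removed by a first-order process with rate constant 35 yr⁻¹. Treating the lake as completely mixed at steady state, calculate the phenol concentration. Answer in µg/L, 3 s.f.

0.0489 µg/L

Outflow Q = 20.9 m³/s × 3.156e+07 s/yr = 6.596e+08 m³/yr.
Steady-state CSTR mass balance: W = Q·C + k·V·C, so C = W/(Q + kV).
Q + kV = 6.596e+08 + 35·4.46e+08 = 1.627e+10 m³/yr.
C = 796/1.627e+10 = 4.893e-08 kg/m³ = 4.893e-05 mg/L = 0.04893 µg/L.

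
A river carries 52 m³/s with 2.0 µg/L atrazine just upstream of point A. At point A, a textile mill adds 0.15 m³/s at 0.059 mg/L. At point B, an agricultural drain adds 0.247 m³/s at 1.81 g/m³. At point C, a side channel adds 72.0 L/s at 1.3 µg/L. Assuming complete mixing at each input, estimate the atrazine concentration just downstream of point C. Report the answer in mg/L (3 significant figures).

0.0107 mg/L

2.0 µg/L = 0.002 mg/L.
After input A: C = (52·0.002 + 0.15·0.059) / 52.15 = 0.002164 mg/L.
After input B: C = (52.15·0.002164 + 0.247·1.81) / 52.4 = 0.01069 mg/L.
72.0 L/s = 0.072 m³/s.
1.3 µg/L = 0.0013 mg/L.
After input C: C = (52.4·0.01069 + 0.072·0.0013) / 52.47 = 0.01067 mg/L.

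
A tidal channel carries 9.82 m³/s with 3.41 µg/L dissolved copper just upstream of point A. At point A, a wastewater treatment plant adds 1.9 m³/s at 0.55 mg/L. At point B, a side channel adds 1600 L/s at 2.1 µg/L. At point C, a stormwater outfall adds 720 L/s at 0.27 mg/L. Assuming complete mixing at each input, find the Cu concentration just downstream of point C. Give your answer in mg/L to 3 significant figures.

0.0909 mg/L

3.41 µg/L = 0.00341 mg/L.
After input A: C = (9.82·0.00341 + 1.9·0.55) / 11.72 = 0.09202 mg/L.
1600 L/s = 1.6 m³/s.
2.1 µg/L = 0.0021 mg/L.
After input B: C = (11.72·0.09202 + 1.6·0.0021) / 13.32 = 0.08122 mg/L.
720 L/s = 0.72 m³/s.
After input C: C = (13.32·0.08122 + 0.72·0.27) / 14.04 = 0.0909 mg/L.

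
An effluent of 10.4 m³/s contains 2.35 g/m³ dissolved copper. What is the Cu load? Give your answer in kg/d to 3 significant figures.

2110 kg/d

Mass flux = Q·C = 10.4 m³/s × 2.35 g/m³ = 24.44 g/s.
= 24.44 g/s × 86.4 = 2112 kg/d.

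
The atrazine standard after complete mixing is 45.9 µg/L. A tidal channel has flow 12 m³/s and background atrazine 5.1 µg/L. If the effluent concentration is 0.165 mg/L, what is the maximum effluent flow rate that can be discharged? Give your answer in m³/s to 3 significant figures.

5.1 µg/L = 0.0051 mg/L.
45.9 µg/L = 0.0459 mg/L.
Mass balance at complete mixing: C_std·(Q_w + Q_r) = Q_w·C_e + Q_r·C_b.
Rearranging, Q_w = Q_r·(C_std − C_b)/(C_e − C_std) = 12·(0.0459 − 0.0051) / (0.165 − 0.0459) = 4.111 m³/s.

4.11 m³/s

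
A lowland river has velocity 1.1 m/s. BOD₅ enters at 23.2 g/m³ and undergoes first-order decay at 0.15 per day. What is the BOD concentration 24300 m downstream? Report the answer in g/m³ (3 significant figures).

22.3 g/m³

Travel time t = 24300 m / 1.1 m/s = 2.43e+04/1.1 = 2.209e+04 s = 0.2557 d.
First-order decay: C = 23.2·exp(−0.15·0.2557) = 23.2·0.9624 = 22.33 g/m³.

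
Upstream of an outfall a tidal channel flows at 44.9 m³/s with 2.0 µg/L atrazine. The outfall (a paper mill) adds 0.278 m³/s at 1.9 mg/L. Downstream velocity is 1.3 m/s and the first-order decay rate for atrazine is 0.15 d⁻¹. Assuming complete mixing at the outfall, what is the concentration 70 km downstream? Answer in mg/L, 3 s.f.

0.0125 mg/L

2.0 µg/L = 0.002 mg/L.
After complete mixing, C₀ = (0.278·1.9 + 44.9·0.002) / 45.18 = 0.01368 mg/L.
Travel time t = 7e+04 m / 1.3 m/s = 5.385e+04 s = 0.6232 d.
C = 0.01368·exp(−0.15·0.6232) = 0.01368·0.9108 = 0.01246 mg/L.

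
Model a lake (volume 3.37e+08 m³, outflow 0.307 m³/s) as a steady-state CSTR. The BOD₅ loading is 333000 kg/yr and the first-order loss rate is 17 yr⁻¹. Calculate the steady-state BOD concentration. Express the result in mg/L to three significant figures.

Outflow Q = 0.307 m³/s × 3.156e+07 s/yr = 9.688e+06 m³/yr.
Steady-state CSTR mass balance: W = Q·C + k·V·C, so C = W/(Q + kV).
Q + kV = 9.688e+06 + 17·3.37e+08 = 5.739e+09 m³/yr.
C = 333000/5.739e+09 = 5.803e-05 kg/m³ = 0.05803 mg/L.

0.0580 mg/L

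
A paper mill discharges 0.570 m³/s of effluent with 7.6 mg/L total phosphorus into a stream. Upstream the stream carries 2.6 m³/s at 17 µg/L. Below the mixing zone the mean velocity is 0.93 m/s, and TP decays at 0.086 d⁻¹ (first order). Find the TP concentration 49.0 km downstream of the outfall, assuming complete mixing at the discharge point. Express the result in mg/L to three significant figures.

1.31 mg/L

17 µg/L = 0.017 mg/L.
After complete mixing, C₀ = (0.57·7.6 + 2.6·0.017) / 3.17 = 1.381 mg/L.
Travel time t = 4.9e+04 m / 0.93 m/s = 5.269e+04 s = 0.6098 d.
C = 1.381·exp(−0.086·0.6098) = 1.381·0.9489 = 1.31 mg/L.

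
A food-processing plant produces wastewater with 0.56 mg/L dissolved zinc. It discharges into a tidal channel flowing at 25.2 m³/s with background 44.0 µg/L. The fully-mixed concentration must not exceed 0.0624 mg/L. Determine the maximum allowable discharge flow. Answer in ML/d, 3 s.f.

44.0 µg/L = 0.044 mg/L.
Mass balance at complete mixing: C_std·(Q_w + Q_r) = Q_w·C_e + Q_r·C_b.
Rearranging, Q_w = Q_r·(C_std − C_b)/(C_e − C_std) = 25.2·(0.0624 − 0.044) / (0.56 − 0.0624) = 0.9318 m³/s.
= 80.51 ML/d.

80.5 ML/d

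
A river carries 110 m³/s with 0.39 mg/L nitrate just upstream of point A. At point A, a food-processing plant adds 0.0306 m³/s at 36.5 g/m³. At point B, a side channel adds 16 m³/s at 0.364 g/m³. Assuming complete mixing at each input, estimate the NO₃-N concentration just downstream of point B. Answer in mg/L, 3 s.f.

After input A: C = (110·0.39 + 0.0306·36.5) / 110 = 0.4 mg/L.
After input B: C = (110·0.4 + 16·0.364) / 126 = 0.3955 mg/L.

0.395 mg/L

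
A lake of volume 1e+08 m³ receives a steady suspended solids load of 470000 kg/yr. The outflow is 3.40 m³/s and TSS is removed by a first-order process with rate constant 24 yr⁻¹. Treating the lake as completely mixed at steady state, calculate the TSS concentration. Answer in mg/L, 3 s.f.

Outflow Q = 3.40 m³/s × 3.156e+07 s/yr = 1.073e+08 m³/yr.
Steady-state CSTR mass balance: W = Q·C + k·V·C, so C = W/(Q + kV).
Q + kV = 1.073e+08 + 24·1e+08 = 2.507e+09 m³/yr.
C = 470000/2.507e+09 = 0.0001875 kg/m³ = 0.1875 mg/L.

0.187 mg/L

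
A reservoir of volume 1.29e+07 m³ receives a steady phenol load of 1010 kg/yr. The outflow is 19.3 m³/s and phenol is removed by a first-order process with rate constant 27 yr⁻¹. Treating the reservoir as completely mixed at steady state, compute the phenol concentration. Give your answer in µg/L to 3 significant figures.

1.05 µg/L

Outflow Q = 19.3 m³/s × 3.156e+07 s/yr = 6.091e+08 m³/yr.
Steady-state CSTR mass balance: W = Q·C + k·V·C, so C = W/(Q + kV).
Q + kV = 6.091e+08 + 27·1.29e+07 = 9.574e+08 m³/yr.
C = 1010/9.574e+08 = 1.055e-06 kg/m³ = 0.001055 mg/L = 1.055 µg/L.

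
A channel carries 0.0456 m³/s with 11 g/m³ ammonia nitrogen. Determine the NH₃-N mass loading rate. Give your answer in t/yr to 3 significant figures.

Mass flux = Q·C = 0.0456 m³/s × 11 g/m³ = 0.5016 g/s.
= 0.5016 g/s × 31.56 = 15.83 t/yr.

15.8 t/yr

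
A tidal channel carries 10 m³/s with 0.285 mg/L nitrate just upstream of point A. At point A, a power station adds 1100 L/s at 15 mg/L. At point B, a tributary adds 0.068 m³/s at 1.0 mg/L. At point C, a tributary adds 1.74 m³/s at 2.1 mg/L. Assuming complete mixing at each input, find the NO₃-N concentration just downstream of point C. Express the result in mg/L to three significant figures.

1.79 mg/L

1100 L/s = 1.1 m³/s.
After input A: C = (10·0.285 + 1.1·15) / 11.1 = 1.743 mg/L.
After input B: C = (11.1·1.743 + 0.068·1) / 11.17 = 1.739 mg/L.
After input C: C = (11.17·1.739 + 1.74·2.1) / 12.91 = 1.787 mg/L.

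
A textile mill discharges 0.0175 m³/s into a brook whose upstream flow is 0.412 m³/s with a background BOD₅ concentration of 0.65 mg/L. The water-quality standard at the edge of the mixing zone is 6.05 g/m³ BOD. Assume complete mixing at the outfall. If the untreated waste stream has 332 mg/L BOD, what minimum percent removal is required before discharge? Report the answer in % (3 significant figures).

59.9 %

Mass balance: 6.05·0.4295 = 0.0175·Cₑ + 0.412·0.65.
Cₑ = (2.598 − 0.2678) / 0.0175 = 133.2 mg/L.
Required removal = 1 − 133.2/332 = 59.89 %.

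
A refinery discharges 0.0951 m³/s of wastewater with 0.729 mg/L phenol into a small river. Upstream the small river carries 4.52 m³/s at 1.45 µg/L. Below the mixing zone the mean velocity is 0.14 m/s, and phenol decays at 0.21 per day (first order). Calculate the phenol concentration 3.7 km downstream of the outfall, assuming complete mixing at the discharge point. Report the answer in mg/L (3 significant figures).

1.45 µg/L = 0.00145 mg/L.
After complete mixing, C₀ = (0.0951·0.729 + 4.52·0.00145) / 4.615 = 0.01644 mg/L.
Travel time t = 3700 m / 0.14 m/s = 2.643e+04 s = 0.3059 d.
C = 0.01644·exp(−0.21·0.3059) = 0.01644·0.9378 = 0.01542 mg/L.

0.0154 mg/L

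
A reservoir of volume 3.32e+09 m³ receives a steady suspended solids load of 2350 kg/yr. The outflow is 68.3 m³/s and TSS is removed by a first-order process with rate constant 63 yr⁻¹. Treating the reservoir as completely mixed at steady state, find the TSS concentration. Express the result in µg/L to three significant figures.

Outflow Q = 68.3 m³/s × 3.156e+07 s/yr = 2.155e+09 m³/yr.
Steady-state CSTR mass balance: W = Q·C + k·V·C, so C = W/(Q + kV).
Q + kV = 2.155e+09 + 63·3.32e+09 = 2.113e+11 m³/yr.
C = 2350/2.113e+11 = 1.112e-08 kg/m³ = 1.112e-05 mg/L = 0.01112 µg/L.

0.0111 µg/L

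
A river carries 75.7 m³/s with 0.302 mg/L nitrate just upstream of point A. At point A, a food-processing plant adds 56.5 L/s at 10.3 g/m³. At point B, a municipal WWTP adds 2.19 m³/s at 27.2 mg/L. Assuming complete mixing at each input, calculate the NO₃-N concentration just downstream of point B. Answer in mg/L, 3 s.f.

56.5 L/s = 0.0565 m³/s.
After input A: C = (75.7·0.302 + 0.0565·10.3) / 75.76 = 0.3095 mg/L.
After input B: C = (75.76·0.3095 + 2.19·27.2) / 77.95 = 1.065 mg/L.

1.06 mg/L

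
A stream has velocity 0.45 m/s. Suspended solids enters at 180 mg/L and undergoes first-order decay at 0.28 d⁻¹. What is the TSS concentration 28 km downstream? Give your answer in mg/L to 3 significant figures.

147 mg/L

Travel time t = 28 km / 0.45 m/s = 2.8e+04/0.45 = 6.222e+04 s = 0.7202 d.
First-order decay: C = 180·exp(−0.28·0.7202) = 180·0.8174 = 147.1 mg/L.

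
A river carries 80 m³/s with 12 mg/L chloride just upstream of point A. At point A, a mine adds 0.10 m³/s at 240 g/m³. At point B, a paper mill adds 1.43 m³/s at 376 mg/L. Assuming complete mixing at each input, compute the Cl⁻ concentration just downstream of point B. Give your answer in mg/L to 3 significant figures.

18.7 mg/L

After input A: C = (80·12 + 0.1·240) / 80.1 = 12.28 mg/L.
After input B: C = (80.1·12.28 + 1.43·376) / 81.53 = 18.66 mg/L.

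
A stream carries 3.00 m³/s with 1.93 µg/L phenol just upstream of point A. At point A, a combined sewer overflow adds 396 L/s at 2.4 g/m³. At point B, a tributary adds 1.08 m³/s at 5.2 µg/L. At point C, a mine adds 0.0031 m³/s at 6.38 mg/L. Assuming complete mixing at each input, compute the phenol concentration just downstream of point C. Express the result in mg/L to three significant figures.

1.93 µg/L = 0.00193 mg/L.
396 L/s = 0.396 m³/s.
After input A: C = (3·0.00193 + 0.396·2.4) / 3.396 = 0.2816 mg/L.
5.2 µg/L = 0.0052 mg/L.
After input B: C = (3.396·0.2816 + 1.08·0.0052) / 4.476 = 0.2149 mg/L.
After input C: C = (4.476·0.2149 + 0.0031·6.38) / 4.479 = 0.2191 mg/L.

0.219 mg/L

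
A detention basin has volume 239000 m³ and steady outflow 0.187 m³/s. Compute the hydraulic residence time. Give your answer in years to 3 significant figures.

Q = 0.187 m³/s × 3.156e+07 s/yr = 5.901e+06 m³/yr.
Hydraulic residence time τ = V/Q = 239000/5.901e+06 = 0.0405 yr.

0.0405 yr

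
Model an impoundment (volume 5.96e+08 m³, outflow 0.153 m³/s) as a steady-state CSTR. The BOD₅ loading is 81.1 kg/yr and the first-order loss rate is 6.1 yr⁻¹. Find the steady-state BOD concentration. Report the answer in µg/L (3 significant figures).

Outflow Q = 0.153 m³/s × 3.156e+07 s/yr = 4.828e+06 m³/yr.
Steady-state CSTR mass balance: W = Q·C + k·V·C, so C = W/(Q + kV).
Q + kV = 4.828e+06 + 6.1·5.96e+08 = 3.64e+09 m³/yr.
C = 81.1/3.64e+09 = 2.228e-08 kg/m³ = 2.228e-05 mg/L = 0.02228 µg/L.

0.0223 µg/L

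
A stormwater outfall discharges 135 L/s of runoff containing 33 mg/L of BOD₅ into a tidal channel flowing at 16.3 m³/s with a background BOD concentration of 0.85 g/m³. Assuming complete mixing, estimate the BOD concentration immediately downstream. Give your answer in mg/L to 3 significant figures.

1.11 mg/L

135 L/s = 0.135 m³/s.
By mass balance at complete mixing, C = (0.135·33 + 16.3·0.85) / (0.135 + 16.3) = 18.31/16.44 = 1.114 mg/L.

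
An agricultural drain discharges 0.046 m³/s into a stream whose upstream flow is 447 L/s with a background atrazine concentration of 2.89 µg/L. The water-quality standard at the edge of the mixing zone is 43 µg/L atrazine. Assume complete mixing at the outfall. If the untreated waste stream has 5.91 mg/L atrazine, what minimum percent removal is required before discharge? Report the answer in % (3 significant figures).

92.7 %

447 L/s = 0.447 m³/s.
2.89 µg/L = 0.00289 mg/L.
43 µg/L = 0.043 mg/L.
Mass balance: 0.043·0.493 = 0.046·Cₑ + 0.447·0.00289.
Cₑ = (0.0212 − 0.001292) / 0.046 = 0.4328 mg/L.
Required removal = 1 − 0.4328/5.91 = 92.68 %.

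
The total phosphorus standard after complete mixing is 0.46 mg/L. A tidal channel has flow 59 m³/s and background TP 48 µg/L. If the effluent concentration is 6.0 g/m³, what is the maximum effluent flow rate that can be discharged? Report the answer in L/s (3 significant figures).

4390 L/s

48 µg/L = 0.048 mg/L.
Mass balance at complete mixing: C_std·(Q_w + Q_r) = Q_w·C_e + Q_r·C_b.
Rearranging, Q_w = Q_r·(C_std − C_b)/(C_e − C_std) = 59·(0.46 − 0.048) / (6 − 0.46) = 4.388 m³/s.
= 4388 L/s.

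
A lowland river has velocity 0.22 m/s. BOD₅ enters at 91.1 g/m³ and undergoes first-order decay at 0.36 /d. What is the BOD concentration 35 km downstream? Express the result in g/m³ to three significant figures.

46.9 g/m³

Travel time t = 35 km / 0.22 m/s = 3.5e+04/0.22 = 1.591e+05 s = 1.841 d.
First-order decay: C = 91.1·exp(−0.36·1.841) = 91.1·0.5154 = 46.95 g/m³.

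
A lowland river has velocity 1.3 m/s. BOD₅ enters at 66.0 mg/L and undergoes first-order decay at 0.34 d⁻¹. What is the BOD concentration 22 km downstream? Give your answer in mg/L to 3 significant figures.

61.7 mg/L

Travel time t = 22 km / 1.3 m/s = 2.2e+04/1.3 = 1.692e+04 s = 0.1959 d.
First-order decay: C = 66.0·exp(−0.34·0.1959) = 66.0·0.9356 = 61.75 mg/L.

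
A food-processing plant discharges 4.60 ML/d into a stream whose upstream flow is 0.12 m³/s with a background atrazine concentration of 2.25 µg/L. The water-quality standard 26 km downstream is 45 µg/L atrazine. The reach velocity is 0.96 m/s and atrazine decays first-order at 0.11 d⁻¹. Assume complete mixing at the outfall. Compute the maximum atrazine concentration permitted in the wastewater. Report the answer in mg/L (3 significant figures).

4.60 ML/d = 0.05324 m³/s.
2.25 µg/L = 0.00225 mg/L.
45 µg/L = 0.045 mg/L.
Travel time to the compliance point: t = 2.6e+04/0.96 = 2.708e+04 s = 0.3135 d; decay factor exp(−0.11·0.3135) = 0.9661.
So the concentration just after mixing may be at most 0.045/0.9661 = 0.04658 mg/L.
Mass balance: 0.04658·0.1732 = 0.05324·Cₑ + 0.12·0.00225.
Cₑ = (0.008069 − 0.00027) / 0.05324 = 0.1465 mg/L.

0.146 mg/L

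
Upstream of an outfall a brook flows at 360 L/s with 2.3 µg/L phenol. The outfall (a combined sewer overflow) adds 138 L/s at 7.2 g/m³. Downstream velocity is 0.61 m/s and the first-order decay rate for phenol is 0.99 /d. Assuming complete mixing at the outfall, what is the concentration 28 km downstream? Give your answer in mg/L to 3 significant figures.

138 L/s = 0.138 m³/s.
360 L/s = 0.36 m³/s.
2.3 µg/L = 0.0023 mg/L.
After complete mixing, C₀ = (0.138·7.2 + 0.36·0.0023) / 0.498 = 1.997 mg/L.
Travel time t = 2.8e+04 m / 0.61 m/s = 4.59e+04 s = 0.5313 d.
C = 1.997·exp(−0.99·0.5313) = 1.997·0.591 = 1.18 mg/L.

1.18 mg/L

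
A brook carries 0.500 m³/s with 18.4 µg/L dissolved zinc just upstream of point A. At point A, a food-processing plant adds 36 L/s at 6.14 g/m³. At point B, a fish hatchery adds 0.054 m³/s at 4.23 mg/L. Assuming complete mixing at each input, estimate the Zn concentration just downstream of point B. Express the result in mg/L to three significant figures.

18.4 µg/L = 0.0184 mg/L.
36 L/s = 0.036 m³/s.
After input A: C = (0.5·0.0184 + 0.036·6.14) / 0.536 = 0.4296 mg/L.
After input B: C = (0.536·0.4296 + 0.054·4.23) / 0.59 = 0.7774 mg/L.

0.777 mg/L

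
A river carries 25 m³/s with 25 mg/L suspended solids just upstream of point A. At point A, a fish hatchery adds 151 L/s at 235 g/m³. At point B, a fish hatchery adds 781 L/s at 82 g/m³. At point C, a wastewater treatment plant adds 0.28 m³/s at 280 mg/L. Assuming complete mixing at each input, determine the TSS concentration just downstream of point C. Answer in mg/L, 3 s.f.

151 L/s = 0.151 m³/s.
After input A: C = (25·25 + 0.151·235) / 25.15 = 26.26 mg/L.
781 L/s = 0.781 m³/s.
After input B: C = (25.15·26.26 + 0.781·82) / 25.93 = 27.94 mg/L.
After input C: C = (25.93·27.94 + 0.28·280) / 26.21 = 30.63 mg/L.

30.6 mg/L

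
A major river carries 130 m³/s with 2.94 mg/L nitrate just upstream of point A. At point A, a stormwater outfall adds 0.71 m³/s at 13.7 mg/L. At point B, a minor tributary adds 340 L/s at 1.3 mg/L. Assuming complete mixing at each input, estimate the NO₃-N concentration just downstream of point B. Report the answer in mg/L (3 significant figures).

After input A: C = (130·2.94 + 0.71·13.7) / 130.7 = 2.998 mg/L.
340 L/s = 0.34 m³/s.
After input B: C = (130.7·2.998 + 0.34·1.3) / 131.1 = 2.994 mg/L.

2.99 mg/L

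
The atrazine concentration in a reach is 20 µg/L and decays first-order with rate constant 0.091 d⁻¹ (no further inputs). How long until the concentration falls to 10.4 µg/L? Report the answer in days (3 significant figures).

7.19 d

t = ln(C₀/C)/k = ln(20/10.4)/0.091 = 0.6539/0.091 = 7.186 d.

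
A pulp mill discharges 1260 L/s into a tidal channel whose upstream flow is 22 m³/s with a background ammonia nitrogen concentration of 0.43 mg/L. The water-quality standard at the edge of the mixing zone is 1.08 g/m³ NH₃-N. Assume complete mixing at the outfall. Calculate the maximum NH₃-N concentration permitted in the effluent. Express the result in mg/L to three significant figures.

1260 L/s = 1.26 m³/s.
Mass balance: 1.08·23.26 = 1.26·Cₑ + 22·0.43.
Cₑ = (25.12 − 9.46) / 1.26 = 12.43 mg/L.

12.4 mg/L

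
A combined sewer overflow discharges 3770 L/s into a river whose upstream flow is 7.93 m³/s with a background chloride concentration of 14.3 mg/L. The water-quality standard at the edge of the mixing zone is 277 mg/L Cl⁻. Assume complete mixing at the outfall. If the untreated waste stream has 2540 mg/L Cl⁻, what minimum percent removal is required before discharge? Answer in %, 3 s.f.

3770 L/s = 3.77 m³/s.
Mass balance: 277·11.7 = 3.77·Cₑ + 7.93·14.3.
Cₑ = (3241 − 113.4) / 3.77 = 829.6 mg/L.
Required removal = 1 − 829.6/2540 = 67.34 %.

67.3 %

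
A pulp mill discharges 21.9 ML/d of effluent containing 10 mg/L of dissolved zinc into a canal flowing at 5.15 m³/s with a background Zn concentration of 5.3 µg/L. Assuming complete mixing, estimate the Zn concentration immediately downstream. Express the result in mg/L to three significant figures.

0.474 mg/L

21.9 ML/d = 0.2535 m³/s.
5.3 µg/L = 0.0053 mg/L.
Flow-weighted mixing gives C = (0.2535·10 + 5.15·0.0053) / (0.2535 + 5.15) = 2.562/5.403 = 0.4741 mg/L.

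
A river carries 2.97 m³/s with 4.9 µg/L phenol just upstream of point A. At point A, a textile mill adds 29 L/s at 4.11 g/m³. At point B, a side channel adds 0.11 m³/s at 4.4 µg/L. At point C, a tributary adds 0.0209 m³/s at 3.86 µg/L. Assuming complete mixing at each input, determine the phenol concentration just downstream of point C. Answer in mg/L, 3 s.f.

0.0429 mg/L

4.9 µg/L = 0.0049 mg/L.
29 L/s = 0.029 m³/s.
After input A: C = (2.97·0.0049 + 0.029·4.11) / 2.999 = 0.0446 mg/L.
4.4 µg/L = 0.0044 mg/L.
After input B: C = (2.999·0.0446 + 0.11·0.0044) / 3.109 = 0.04317 mg/L.
3.86 µg/L = 0.00386 mg/L.
After input C: C = (3.109·0.04317 + 0.0209·0.00386) / 3.13 = 0.04291 mg/L.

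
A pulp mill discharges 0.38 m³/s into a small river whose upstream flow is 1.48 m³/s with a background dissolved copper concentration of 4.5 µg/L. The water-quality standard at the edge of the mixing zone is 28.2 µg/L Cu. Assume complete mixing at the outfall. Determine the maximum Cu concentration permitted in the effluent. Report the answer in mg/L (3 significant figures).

0.121 mg/L

4.5 µg/L = 0.0045 mg/L.
28.2 µg/L = 0.0282 mg/L.
Mass balance: 0.0282·1.86 = 0.38·Cₑ + 1.48·0.0045.
Cₑ = (0.05245 − 0.00666) / 0.38 = 0.1205 mg/L.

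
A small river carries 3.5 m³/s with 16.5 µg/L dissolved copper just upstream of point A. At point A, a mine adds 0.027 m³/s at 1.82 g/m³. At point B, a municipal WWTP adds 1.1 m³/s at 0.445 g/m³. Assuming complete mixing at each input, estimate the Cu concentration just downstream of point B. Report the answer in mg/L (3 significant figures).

16.5 µg/L = 0.0165 mg/L.
After input A: C = (3.5·0.0165 + 0.027·1.82) / 3.527 = 0.03031 mg/L.
After input B: C = (3.527·0.03031 + 1.1·0.445) / 4.627 = 0.1289 mg/L.

0.129 mg/L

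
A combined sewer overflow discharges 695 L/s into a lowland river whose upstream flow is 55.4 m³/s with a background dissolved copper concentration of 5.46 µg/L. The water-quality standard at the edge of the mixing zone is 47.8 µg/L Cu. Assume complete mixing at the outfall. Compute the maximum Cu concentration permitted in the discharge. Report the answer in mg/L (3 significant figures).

695 L/s = 0.695 m³/s.
5.46 µg/L = 0.00546 mg/L.
47.8 µg/L = 0.0478 mg/L.
Mass balance: 0.0478·56.09 = 0.695·Cₑ + 55.4·0.00546.
Cₑ = (2.681 − 0.3025) / 0.695 = 3.423 mg/L.

3.42 mg/L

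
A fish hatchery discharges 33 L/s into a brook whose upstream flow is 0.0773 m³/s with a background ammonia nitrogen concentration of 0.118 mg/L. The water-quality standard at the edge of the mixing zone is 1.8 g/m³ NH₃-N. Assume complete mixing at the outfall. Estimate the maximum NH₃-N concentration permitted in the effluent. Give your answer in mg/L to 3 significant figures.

33 L/s = 0.033 m³/s.
Mass balance: 1.8·0.1103 = 0.033·Cₑ + 0.0773·0.118.
Cₑ = (0.1985 − 0.009121) / 0.033 = 5.74 mg/L.

5.74 mg/L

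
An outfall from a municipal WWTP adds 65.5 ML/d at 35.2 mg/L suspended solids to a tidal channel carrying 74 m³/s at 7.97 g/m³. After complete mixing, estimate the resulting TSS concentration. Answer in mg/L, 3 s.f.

65.5 ML/d = 0.7581 m³/s.
By mass balance at complete mixing, C = (0.7581·35.2 + 74·7.97) / (0.7581 + 74) = 616.5/74.76 = 8.246 mg/L.

8.25 mg/L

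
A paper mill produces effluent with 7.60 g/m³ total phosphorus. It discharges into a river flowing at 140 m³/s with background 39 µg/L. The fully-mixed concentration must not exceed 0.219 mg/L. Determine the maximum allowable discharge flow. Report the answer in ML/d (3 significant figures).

295 ML/d

39 µg/L = 0.039 mg/L.
Mass balance at complete mixing: C_std·(Q_w + Q_r) = Q_w·C_e + Q_r·C_b.
Rearranging, Q_w = Q_r·(C_std − C_b)/(C_e − C_std) = 140·(0.219 − 0.039) / (7.6 − 0.219) = 3.414 m³/s.
= 295 ML/d.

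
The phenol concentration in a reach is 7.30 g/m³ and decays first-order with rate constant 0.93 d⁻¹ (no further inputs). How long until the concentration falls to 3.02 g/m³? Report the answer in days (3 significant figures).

t = ln(C₀/C)/k = ln(7.30/3.02)/0.93 = 0.8826/0.93 = 0.9491 d.

0.949 d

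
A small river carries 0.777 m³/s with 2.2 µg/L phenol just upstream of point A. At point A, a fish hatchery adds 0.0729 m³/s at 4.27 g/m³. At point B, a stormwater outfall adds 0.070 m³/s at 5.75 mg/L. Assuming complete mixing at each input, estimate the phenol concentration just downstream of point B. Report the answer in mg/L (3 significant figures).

0.778 mg/L

2.2 µg/L = 0.0022 mg/L.
After input A: C = (0.777·0.0022 + 0.0729·4.27) / 0.8499 = 0.3683 mg/L.
After input B: C = (0.8499·0.3683 + 0.07·5.75) / 0.9199 = 0.7778 mg/L.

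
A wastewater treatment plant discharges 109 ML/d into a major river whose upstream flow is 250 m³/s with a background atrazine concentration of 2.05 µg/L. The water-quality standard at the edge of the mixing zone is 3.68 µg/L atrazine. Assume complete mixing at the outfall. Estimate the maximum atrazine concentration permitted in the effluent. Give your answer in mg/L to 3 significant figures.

109 ML/d = 1.262 m³/s.
2.05 µg/L = 0.00205 mg/L.
3.68 µg/L = 0.00368 mg/L.
Mass balance: 0.00368·251.3 = 1.262·Cₑ + 250·0.00205.
Cₑ = (0.9246 − 0.5125) / 1.262 = 0.3267 mg/L.

0.327 mg/L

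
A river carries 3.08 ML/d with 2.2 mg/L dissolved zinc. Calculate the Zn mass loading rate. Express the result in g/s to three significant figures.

3.08 ML/d = 0.03565 m³/s.
Mass flux = Q·C = 0.03565 m³/s × 2.2 g/m³ = 0.07843 g/s.

0.0784 g/s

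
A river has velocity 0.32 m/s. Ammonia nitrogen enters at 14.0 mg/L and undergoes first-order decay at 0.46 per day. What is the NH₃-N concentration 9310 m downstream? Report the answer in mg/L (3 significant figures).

12.0 mg/L

Travel time t = 9310 m / 0.32 m/s = 9310/0.32 = 2.909e+04 s = 0.3367 d.
First-order decay: C = 14.0·exp(−0.46·0.3367) = 14.0·0.8565 = 11.99 mg/L.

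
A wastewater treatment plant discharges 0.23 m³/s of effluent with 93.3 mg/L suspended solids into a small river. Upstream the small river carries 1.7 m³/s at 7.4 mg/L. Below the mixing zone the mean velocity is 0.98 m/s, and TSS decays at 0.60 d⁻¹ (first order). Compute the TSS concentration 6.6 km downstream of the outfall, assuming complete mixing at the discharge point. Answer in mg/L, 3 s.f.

After complete mixing, C₀ = (0.23·93.3 + 1.7·7.4) / 1.93 = 17.64 mg/L.
Travel time t = 6600 m / 0.98 m/s = 6735 s = 0.07795 d.
C = 17.64·exp(−0.60·0.07795) = 17.64·0.9543 = 16.83 mg/L.

16.8 mg/L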